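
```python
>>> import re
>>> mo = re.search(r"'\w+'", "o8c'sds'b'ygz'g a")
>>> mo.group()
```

The match spans [3:8] → "'sds'".

"'sds'"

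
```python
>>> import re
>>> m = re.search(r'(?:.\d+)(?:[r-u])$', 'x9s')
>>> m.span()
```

This matches any character, then one or more of a digit (non-capturing group); then a character in [r-u] (non-capturing group); then anchored at the end.
`re.search` tries every starting position until one works.
The match spans [0:3] → 'x9s'.

(0, 3)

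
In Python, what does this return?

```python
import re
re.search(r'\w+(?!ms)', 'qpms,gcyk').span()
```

(0, 4)

A negative assertion filters positions out without eating any characters.
The match spans [0:4] → 'qpms'.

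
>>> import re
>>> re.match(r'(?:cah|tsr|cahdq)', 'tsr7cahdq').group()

'tsr'

With `match`, the pattern is implicitly anchored at the beginning.
The match spans [0:3] → 'tsr'.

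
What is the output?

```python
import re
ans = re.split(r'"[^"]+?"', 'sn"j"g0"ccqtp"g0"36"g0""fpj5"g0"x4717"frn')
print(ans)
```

Matches to split on: at [2:5] → '"j"'; at [7:14] → '"ccqtp"'; at [16:20] → '"36"'; at [23:29] → '"fpj5"'; at [31:38] → '"x4717"'.
`split` removes every match and returns the 6 fragments in between.

['sn', 'g0', 'g0', 'g0"', 'g0', 'frn']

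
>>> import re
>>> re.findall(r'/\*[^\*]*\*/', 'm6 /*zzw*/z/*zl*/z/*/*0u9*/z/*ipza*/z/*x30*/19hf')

['/*zzw*/', '/*zl*/', '/*0u9*/', '/*ipza*/', '/*x30*/']

Matches: at [3:10] → '/*zzw*/'; at [11:17] → '/*zl*/'; at [20:27] → '/*0u9*/'; at [28:36] → '/*ipza*/'; at [37:44] → '/*x30*/'.
Since nothing is captured, `findall` lists the 5 matched substrings directly.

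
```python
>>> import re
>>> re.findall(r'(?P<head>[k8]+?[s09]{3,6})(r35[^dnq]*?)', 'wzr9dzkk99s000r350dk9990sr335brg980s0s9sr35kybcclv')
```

Lazy quantifiers expand one character at a time until the remainder of the pattern can match.
Multiple groups make `findall` return tuples — one 2-tuple for each match.

[('kk99s000', 'r35'), ('80s0s9s', 'r35')]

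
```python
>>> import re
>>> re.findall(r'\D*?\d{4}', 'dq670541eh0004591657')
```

['dq6705', 'eh0004', '5916']

The pattern matches zero or more of a non-digit (lazy); then exactly 4 of a digit.
Since nothing is captured, `findall` lists the 3 matched substrings directly.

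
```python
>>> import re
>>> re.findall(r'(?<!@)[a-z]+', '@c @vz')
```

['z']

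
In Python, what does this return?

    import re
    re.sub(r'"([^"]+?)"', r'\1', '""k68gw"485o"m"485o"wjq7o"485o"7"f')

'"k68gw485om485owjq7o485o7f'

Matches: at [1:8] → '"k68gw"'; at [12:15] → '"m"'; at [19:26] → '"wjq7o"'; at [30:33] → '"7"'.
Each match is replaced using the text its own group 1 captured.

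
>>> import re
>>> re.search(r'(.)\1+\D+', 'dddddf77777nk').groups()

('d',)

A backreference is literal: `\1` must see the identical characters the first group matched.
`search` walks the string left to right and returns the first match it finds.
The match spans [0:6] → 'dddddf'.
Captured: group 1 = 'd'.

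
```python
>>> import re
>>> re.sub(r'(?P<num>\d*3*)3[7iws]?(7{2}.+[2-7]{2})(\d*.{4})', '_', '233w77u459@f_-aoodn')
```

'_aoodn'

Pattern: zero or more of a digit, then zero or more of a literal '3' (captured as 'num'); then the literal '3', then optionally one of [7iws]; then exactly 2 of the literal '7', then one or more of any character, then exactly 2 of a character in [2-7] (captured); then zero or more of a digit, then exactly 4 of any character (captured).
Matches: at [0:14] → '233w77u459@f_-'.
Every occurrence is swapped for '_'.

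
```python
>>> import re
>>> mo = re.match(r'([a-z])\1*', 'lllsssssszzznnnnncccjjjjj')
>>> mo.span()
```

(0, 3)

With `match`, the pattern is implicitly anchored at the beginning.
The match spans [0:3] → 'lll'.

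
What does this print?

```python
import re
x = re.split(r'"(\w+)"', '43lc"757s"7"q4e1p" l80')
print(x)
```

['43lc', '757s', '7', 'q4e1p', ' l80']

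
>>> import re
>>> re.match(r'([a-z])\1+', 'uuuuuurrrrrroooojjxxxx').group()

`\1` has to match the exact text group 1 already captured.
With `match`, the pattern is implicitly anchored at the beginning.
The match spans [0:6] → 'uuuuuu'.
Captured: group 1 = 'u'.

'uuuuuu'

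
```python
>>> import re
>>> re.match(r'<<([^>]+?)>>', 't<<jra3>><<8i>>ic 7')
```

None

`re.match` only tries the pattern at the start of the string.
Here the pattern fails at index 0, so the call returns None.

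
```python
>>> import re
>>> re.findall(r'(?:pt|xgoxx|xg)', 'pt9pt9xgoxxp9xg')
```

Branches in `(...|...)` are attempted left-to-right; the first branch that allows the whole pattern to succeed is taken.
Matches: at [0:2] → 'pt'; at [3:5] → 'pt'; at [6:11] → 'xgoxx'; at [13:15] → 'xg'.
With no groups in the pattern, `findall` gives back each whole match — 4 here.

['pt', 'pt', 'xgoxx', 'xg']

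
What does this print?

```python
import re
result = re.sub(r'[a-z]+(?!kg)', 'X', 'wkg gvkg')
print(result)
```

X X

The negative lookaround is zero-width — it rules out positions where the adjacent text would match, without consuming anything.
Matches: at [0:3] → 'wkg'; at [4:8] → 'gvkg'.
Each match is replaced by 'X'.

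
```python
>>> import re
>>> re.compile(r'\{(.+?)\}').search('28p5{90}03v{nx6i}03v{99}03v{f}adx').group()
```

'{90}'

`search` walks the string left to right and returns the first match it finds.
The match spans [4:8] → '{90}'.
Captured: group 1 = '90'.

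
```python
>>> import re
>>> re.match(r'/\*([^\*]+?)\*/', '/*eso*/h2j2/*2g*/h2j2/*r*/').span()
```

(0, 7)

`re.match` only tries the pattern at the start of the string.
The match spans [0:7] → '/*eso*/'.
Captured: group 1 = 'eso'.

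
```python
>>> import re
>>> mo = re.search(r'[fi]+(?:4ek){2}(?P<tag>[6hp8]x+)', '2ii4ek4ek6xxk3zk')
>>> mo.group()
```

The pattern matches one or more of one of [fi], then the literal '4ek' repeated 2 times; then one of [6hp8], then one or more of a literal 'x' (captured as 'tag').
`search` walks the string left to right and returns the first match it finds.
The match spans [1:12] → 'ii4ek4ek6xx'.
Captured: group 1 = '6xx'.

'ii4ek4ek6xx'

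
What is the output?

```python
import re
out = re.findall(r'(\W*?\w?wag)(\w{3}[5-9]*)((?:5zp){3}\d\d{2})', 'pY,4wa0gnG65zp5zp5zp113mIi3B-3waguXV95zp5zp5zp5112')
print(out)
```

[('-3wag', 'uXV9', '5zp5zp5zp511')]

This matches zero or more of a non-word character (lazy), then optionally a word character, then the literal 'wag' (captured); then exactly 3 of a word character, then zero or more of a character in [5-9] (captured); then the literal '5zp' repeated 3 times, then a digit, then exactly 2 of a digit (captured).
Scanning left to right: at [28:49] match '-3waguXV95zp5zp5zp511', groups = ('-3wag', 'uXV9', '5zp5zp5zp511').
3 groups means the one result is a tuple of 3 captured strings — 1 here.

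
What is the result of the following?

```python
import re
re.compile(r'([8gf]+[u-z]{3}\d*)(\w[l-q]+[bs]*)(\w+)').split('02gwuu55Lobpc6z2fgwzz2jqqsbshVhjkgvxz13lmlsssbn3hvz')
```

This matches one or more of one of [8gf], then exactly 3 of a character in [u-z], then zero or more of a digit (captured); then a word character, then one or more of a character in [l-q], then zero or more of one of [bs] (captured); then one or more of a word character (captured).
Matches to split on: at [2:51] → 'gwuu55Lobpc6z2fgwzz2jqqsbshVhjkgvxz13lmlsssbn3hvz'.
The group in the pattern means `split` returns the separators' captures alongside the pieces.

['02', 'gwuu55', 'Lob', 'pc6z2fgwzz2jqqsbshVhjkgvxz13lmlsssbn3hvz', '']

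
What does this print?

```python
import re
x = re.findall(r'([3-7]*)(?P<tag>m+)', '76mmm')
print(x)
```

[('76', 'mmm')]

2 groups means the one result is a tuple of 2 captured strings — 1 here.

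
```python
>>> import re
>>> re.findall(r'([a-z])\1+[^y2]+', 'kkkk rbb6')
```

['k']

After group 1 captures some text, `\1` only succeeds where that same text appears again.
Because there's exactly one group, `findall` drops the full match and keeps group 1 from the one hit.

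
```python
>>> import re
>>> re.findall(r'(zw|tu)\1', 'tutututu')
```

['tu', 'tu']

`\1` is not a pattern — it's the concrete string captured by group 1, re-applied verbatim.
Matches: at [0:4] match 'tutu', group 1 = 'tu'; at [4:8] match 'tutu', group 1 = 'tu'.
One capturing group, so `findall` returns just the captured substring from each match — 2 in all.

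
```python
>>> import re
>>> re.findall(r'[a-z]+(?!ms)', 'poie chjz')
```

`(?!…)`/`(?<!…)` only lets a position through if the neighbouring text does NOT match; no characters are consumed.
Walking the string: at [0:4] → 'poie'; at [5:9] → 'chjz'.
Since nothing is captured, `findall` lists the 2 matched substrings directly.

['poie', 'chjz']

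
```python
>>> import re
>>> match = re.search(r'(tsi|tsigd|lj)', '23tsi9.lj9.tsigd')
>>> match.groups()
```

`re.search` scans for the first position where the pattern succeeds.
The match spans [2:5] → 'tsi'.
Captured: group 1 = 'tsi'.

('tsi',)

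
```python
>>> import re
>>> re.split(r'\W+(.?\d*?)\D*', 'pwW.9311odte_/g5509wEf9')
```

`re.split` interleaves the captured-group text with the surrounding fragments.

['pwW', '9', '311odte_', 'g', '5509wEf9']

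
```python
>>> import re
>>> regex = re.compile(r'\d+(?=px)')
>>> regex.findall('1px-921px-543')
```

Because the assertion is zero-width, the text it checks is not consumed and won't appear in the result.
Walking the string: at [0:1] → '1'; at [4:7] → '921'.
Since nothing is captured, `findall` lists the 2 matched substrings directly.

['1', '921']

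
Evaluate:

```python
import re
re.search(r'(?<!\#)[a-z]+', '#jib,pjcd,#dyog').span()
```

(2, 4)

The negative lookahead/lookbehind blocks any match where the forbidden context is present.
The match spans [2:4] → 'ib'.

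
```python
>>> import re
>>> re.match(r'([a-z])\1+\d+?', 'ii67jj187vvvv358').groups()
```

A backreference is literal: `\1` must see the identical characters the first group matched.
With `match`, the pattern is implicitly anchored at the beginning.
The match spans [0:3] → 'ii6'.
Captured: group 1 = 'i'.

('i',)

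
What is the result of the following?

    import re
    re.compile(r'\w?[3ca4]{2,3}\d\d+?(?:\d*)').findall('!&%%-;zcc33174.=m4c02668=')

['zcc33174', 'm4c02668']

The pattern matches optionally a word character, then 2 to 3 of one of [3ca4]; then a digit, then one or more of a digit (lazy); then zero or more of a digit (non-capturing group).
Walking the string: at [6:14] → 'zcc33174'; at [16:24] → 'm4c02668'.
`findall` yields the raw match text (2 of them) because the pattern has no groups.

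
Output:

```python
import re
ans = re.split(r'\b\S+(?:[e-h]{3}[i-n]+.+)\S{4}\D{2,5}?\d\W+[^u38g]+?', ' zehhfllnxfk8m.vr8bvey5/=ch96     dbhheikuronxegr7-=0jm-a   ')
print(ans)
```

This matches a word boundary (`\b`, zero-width); then one or more of a non-whitespace character; then exactly 3 of a character in [e-h], then one or more of a character in [i-n], then one or more of any character (non-capturing group); then exactly 4 of a non-whitespace character, then 2 to 5 of a non-digit (lazy), then a digit; then one or more of a non-word character; then one or more of any character except [u38g] (lazy).
The `?` after the quantifier makes it lazy — it takes as little as possible before letting the rest of the pattern try.
Matches to split on: at [1:53] → 'zehhfllnxfk8m.vr8bvey5/=ch96     dbhheikuronxegr7-=0'.
Splitting on the pattern gives 2 pieces.

[' ', 'jm-a   ']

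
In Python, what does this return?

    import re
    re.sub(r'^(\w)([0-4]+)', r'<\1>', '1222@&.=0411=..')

'<1>@&.=0411=..'

This matches anchored at the start of the string; then a word character (captured); then one or more of a character in [0-4] (captured).
Each match is replaced using the text its own group 1 captured.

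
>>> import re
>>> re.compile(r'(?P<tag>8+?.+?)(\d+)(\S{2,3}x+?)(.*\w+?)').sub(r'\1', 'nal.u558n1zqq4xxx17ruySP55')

Pattern: one or more of a literal '8' (lazy), then one or more of any character (lazy) (captured as 'tag'); then one or more of a digit (captured); then 2 to 3 of a non-whitespace character, then one or more of a literal 'x' (lazy) (captured); then zero or more of any character, then one or more of a word character (lazy) (captured).
Matches: at [7:26] → '8n1zqq4xxx17ruySP55'.
Each match is replaced using the text its own group 1 captured.

'nal.u558n1zqq'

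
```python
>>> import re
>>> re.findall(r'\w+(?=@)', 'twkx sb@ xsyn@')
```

['sb', 'xsyn']

The `(?=…)`/`(?<=…)` assertion just peeks at neighbouring text; it doesn't advance the match position.
Walking the string: at [5:7] → 'sb'; at [9:13] → 'xsyn'.
With no groups in the pattern, `findall` gives back each whole match — 2 here.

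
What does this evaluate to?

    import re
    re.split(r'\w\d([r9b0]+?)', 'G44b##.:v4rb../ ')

['G', 'b', '##.:', 'r', 'b../ ']

This matches a word character, then a digit; then one or more of one of [r9b0] (lazy) (captured).
Matches to split on: at [1:4] → '44b'; at [8:11] → 'v4r'.
`re.split` interleaves the captured-group text with the surrounding fragments.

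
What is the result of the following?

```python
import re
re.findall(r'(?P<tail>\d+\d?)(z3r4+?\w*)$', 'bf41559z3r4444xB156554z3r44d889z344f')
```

[('41559', 'z3r4444xB156554z3r44d889z344f')]

Pattern: one or more of a digit, then optionally a digit (captured as 'tail'); then the literal 'z3r', then one or more of a literal '4' (lazy), then zero or more of a word character (captured); then anchored at the end.
With 2 capturing groups, `findall` returns a 2-tuple per match.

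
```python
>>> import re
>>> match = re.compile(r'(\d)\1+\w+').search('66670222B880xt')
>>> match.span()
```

(0, 14)

A backreference is literal: `\1` must see the identical characters the first group matched.
`re.search` tries every starting position until one works.
The match spans [0:14] → '66670222B880xt'.
Captured: group 1 = '6'.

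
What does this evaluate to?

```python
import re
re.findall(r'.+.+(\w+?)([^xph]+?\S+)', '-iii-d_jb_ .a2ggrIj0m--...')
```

The pattern matches one or more of any character; then one or more of any character; then one or more of a word character (lazy) (captured); then one or more of any character except [xph] (lazy), then one or more of a non-whitespace character (captured).
Matches: at [0:26] match '-iii-d_jb_ .a2ggrIj0m--...', groups = ('m', '--...').
`findall` packs the 2 group values into a tuple for every match.

[('m', '--...')]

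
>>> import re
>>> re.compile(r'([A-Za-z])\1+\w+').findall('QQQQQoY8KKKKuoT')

['Q']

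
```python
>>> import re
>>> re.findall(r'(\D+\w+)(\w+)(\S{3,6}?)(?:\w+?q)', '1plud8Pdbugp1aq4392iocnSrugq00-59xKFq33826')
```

The pattern matches one or more of a non-digit, then one or more of a word character (captured); then one or more of a word character (captured); then 3 to 6 of a non-whitespace character (lazy) (captured); then one or more of a word character (lazy), then the literal 'q' (non-capturing group).
A non-greedy quantifier consumes as few characters as it can — just enough that the remainder of the pattern still matches from where it stops; whatever follows it matches normally.
Walking the string: at [1:37] match 'plud8Pdbugp1aq4392iocnSrugq00-59xKFq', groups = ('plud8Pdbugp1aq4392iocnSrugq0', '0', '-59').
With 3 capturing groups, `findall` returns a 3-tuple per match.

[('plud8Pdbugp1aq4392iocnSrugq0', '0', '-59')]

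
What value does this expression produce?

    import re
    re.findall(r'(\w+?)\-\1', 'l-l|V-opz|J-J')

['l', 'J']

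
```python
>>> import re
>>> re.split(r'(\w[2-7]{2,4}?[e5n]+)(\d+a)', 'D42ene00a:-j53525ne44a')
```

['', 'D42ene', '00a', ':-', 'j53525ne', '44a', '']

Pattern: a word character, then 2 to 4 of a character in [2-7] (lazy), then one or more of one of [e5n] (captured); then one or more of a digit, then a literal 'a' (captured).
Matches to split on: at [0:9] → 'D42ene00a'; at [11:22] → 'j53525ne44a'.
The group in the pattern means `split` returns the separators' captures alongside the pieces.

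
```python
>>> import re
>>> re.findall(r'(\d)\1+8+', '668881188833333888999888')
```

['6', '1', '3', '9']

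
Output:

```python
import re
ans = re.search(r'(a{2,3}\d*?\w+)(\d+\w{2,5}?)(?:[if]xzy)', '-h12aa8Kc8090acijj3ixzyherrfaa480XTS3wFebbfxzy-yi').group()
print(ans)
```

aa8Kc8090acijj3ixzyherrfaa480XTS3wFebbfxzy

This matches 2 to 3 of the literal 'a', then zero or more of a digit (lazy), then one or more of a word character (captured); then one or more of a digit, then 2 to 5 of a word character (lazy) (captured); then one of [if], then the literal 'xzy' (non-capturing group).
Unlike `match`, `search` isn't anchored — it looks for the pattern anywhere in the string.
The match spans [4:46] → 'aa8Kc8090acijj3ixzyherrfaa480XTS3wFebbfxzy'.
Captured: group 1 = 'aa8Kc8090acijj3ixzyherrfaa480XTS', group 2 = '3wFebb'.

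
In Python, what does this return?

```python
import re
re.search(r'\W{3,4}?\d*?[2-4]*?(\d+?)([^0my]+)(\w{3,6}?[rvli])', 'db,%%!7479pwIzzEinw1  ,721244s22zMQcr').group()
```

',%%!7479pwIzzEinw1  ,721244s22zMQcr'

This matches 3 to 4 of a non-word character (lazy), then zero or more of a digit (lazy), then zero or more of a character in [2-4] (lazy); then one or more of a digit (lazy) (captured); then one or more of any character except [0my] (captured); then 3 to 6 of a word character (lazy), then one of [rvli] (captured).
`re.search` scans for the first position where the pattern succeeds.
The match spans [2:37] → ',%%!7479pwIzzEinw1  ,721244s22zMQcr'.
Captured: group 1 = '7', group 2 = '479pwIzzEinw1  ,721244s22z', group 3 = 'MQcr'.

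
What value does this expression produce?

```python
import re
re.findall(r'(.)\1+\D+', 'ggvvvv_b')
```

A backreference is literal: `\1` must see the identical characters the first group matched.
Because there's exactly one group, `findall` drops the full match and keeps group 1 from the one hit.

['g']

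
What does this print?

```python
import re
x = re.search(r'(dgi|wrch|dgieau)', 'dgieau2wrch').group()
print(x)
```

dgi

Alternation isn't longest-match — the leftmost alternative that fits at this position is chosen.
`re.search` scans for the first position where the pattern succeeds.
The match spans [0:3] → 'dgi'.
Captured: group 1 = 'dgi'.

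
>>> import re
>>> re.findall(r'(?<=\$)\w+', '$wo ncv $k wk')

The `(?=…)`/`(?<=…)` assertion just peeks at neighbouring text; it doesn't advance the match position.
Walking the string: at [1:3] → 'wo'; at [9:10] → 'k'.
With no groups in the pattern, `findall` gives back each whole match — 2 here.

['wo', 'k']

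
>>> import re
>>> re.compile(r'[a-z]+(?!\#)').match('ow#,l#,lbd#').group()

The negative lookahead/lookbehind blocks any match where the forbidden context is present.
With `match`, the pattern is implicitly anchored at the beginning.
The match spans [0:1] → 'o'.

'o'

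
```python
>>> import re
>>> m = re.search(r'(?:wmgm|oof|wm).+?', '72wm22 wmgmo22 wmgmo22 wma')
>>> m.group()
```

The match spans [2:5] → 'wm2'.

'wm2'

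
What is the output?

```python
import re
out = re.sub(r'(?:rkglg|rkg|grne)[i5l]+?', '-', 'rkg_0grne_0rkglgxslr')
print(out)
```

Matches: at [11:15] → 'rkgl'.
`sub` substitutes '-' at each match site.

rkg_0grne_0-gxslr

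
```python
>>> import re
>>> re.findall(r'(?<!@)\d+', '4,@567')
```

A negative assertion filters positions out without eating any characters.
No capturing groups, so `findall` returns the 2 full match strings.

['4', '67']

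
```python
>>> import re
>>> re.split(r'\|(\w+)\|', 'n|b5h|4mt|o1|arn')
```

['n', 'b5h', '4mt', 'o1', 'arn']

Matches to split on: at [1:6] → '|b5h|'; at [9:13] → '|o1|'.
With a capturing group present, the delimiter's captured portion is kept in the result list.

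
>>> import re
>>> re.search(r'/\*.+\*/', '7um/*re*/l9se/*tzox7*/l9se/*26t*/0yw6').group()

`re.search` tries every starting position until one works.
The match spans [3:33] → '/*re*/l9se/*tzox7*/l9se/*26t*/'.

'/*re*/l9se/*tzox7*/l9se/*26t*/'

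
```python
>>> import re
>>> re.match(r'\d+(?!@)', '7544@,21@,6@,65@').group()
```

'754'

`match` is anchored at position 0; if the pattern doesn't fit there, it returns None.
The match spans [0:3] → '754'.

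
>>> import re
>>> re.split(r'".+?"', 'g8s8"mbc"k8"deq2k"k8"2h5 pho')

['g8s8', 'k8', 'k8"2h5 pho']

The `?` after the quantifier makes it lazy — it takes as little as possible before letting the rest of the pattern try.
Matches to split on: at [4:9] → '"mbc"'; at [11:18] → '"deq2k"'.
Each match becomes a cut point; 3 segments remain.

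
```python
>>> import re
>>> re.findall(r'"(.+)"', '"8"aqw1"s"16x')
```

Walking the string: at [0:10] match '"8"aqw1"s"', group 1 = '8"aqw1"s'.
With a single group, `findall` returns only what that group captured — 1 item.

['8"aqw1"s']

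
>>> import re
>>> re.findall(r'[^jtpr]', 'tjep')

With no groups in the pattern, `findall` gives back each whole match — 1 here.

['e']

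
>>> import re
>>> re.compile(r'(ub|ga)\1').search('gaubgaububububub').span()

(6, 10)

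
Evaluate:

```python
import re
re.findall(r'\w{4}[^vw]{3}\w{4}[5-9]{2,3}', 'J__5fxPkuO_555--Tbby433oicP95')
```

['J__5fxPkuO_555', 'Tbby433oicP95']

`findall` yields the raw match text (2 of them) because the pattern has no groups.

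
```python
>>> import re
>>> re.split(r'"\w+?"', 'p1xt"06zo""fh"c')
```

['p1xt', '', 'c']

Each match becomes a cut point; 3 segments remain.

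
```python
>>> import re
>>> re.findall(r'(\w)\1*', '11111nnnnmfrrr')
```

`\1` is not a pattern — it's the concrete string captured by group 1, re-applied verbatim.
`findall` collects group 1 from each match (5 total).

['1', 'n', 'm', 'f', 'r']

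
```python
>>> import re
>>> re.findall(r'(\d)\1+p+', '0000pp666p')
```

The backreference `\1` re-matches whatever the first group consumed, character for character.
`findall` collects group 1 from each match (2 total).

['0', '6']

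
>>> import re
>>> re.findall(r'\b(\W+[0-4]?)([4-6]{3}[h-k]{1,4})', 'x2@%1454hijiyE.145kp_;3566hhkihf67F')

[('@%1', '454hiji'), (';3', '566hhki')]

The pattern matches a word boundary (`\b`, zero-width); then one or more of a non-word character, then optionally a character in [0-4] (captured); then exactly 3 of a character in [4-6], then 1 to 4 of a character in [h-k] (captured).
With 2 capturing groups, `findall` returns a 2-tuple per match.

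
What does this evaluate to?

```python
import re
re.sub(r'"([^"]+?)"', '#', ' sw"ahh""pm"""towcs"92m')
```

' sw##"#92m'

Matches: at [3:8] → '"ahh"'; at [8:12] → '"pm"'; at [13:20] → '"towcs"'.
Every occurrence is swapped for '#'.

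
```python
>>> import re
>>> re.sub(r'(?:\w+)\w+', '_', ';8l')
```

';_'

This matches one or more of a word character (non-capturing group); then one or more of a word character.
Matches: at [1:3] → '8l'.
`sub` substitutes '_' at each match site.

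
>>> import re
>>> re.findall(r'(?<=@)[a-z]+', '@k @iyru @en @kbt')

['k', 'iyru', 'en', 'kbt']

Lookahead/lookbehind check context without consuming it, so the matched span excludes the asserted characters.
Scanning left to right: at [1:2] → 'k'; at [4:8] → 'iyru'; at [10:12] → 'en'; at [14:17] → 'kbt'.
No capturing groups, so `findall` returns the 4 full match strings.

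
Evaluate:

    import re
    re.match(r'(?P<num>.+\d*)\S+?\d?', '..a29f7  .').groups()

('..a29f7  ',)

Pattern: one or more of any character, then zero or more of a digit (captured as 'num'); then one or more of a non-whitespace character (lazy), then optionally a digit.
`re.match` won't scan ahead — the pattern has to work from the very first character.
The match spans [0:10] → '..a29f7  .'.
Captured: group 1 = '..a29f7  '.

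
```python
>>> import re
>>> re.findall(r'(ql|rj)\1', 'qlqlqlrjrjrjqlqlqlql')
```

['ql', 'rj', 'ql', 'ql']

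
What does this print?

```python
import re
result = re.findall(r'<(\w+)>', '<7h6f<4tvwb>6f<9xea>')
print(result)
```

['4tvwb', '9xea']

Scanning left to right: at [5:12] match '<4tvwb>', group 1 = '4tvwb'; at [14:20] match '<9xea>', group 1 = '9xea'.
With a single group, `findall` returns only what that group captured — 2 items.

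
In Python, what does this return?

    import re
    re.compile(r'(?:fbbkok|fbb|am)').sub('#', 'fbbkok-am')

'#-#'

Alternation isn't longest-match — the leftmost alternative that fits at this position is chosen.
`sub` substitutes '#' at each match site.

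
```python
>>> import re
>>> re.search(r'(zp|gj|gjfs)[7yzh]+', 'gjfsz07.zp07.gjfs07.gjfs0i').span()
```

The match spans [0:5] → 'gjfsz'.

(0, 5)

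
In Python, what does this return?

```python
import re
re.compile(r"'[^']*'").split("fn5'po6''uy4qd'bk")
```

Each match becomes a cut point; 3 segments remain.

['fn5', '', 'bk']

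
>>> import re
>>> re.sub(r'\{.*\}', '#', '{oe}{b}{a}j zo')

`sub` substitutes '#' at each match site.

'#j zo'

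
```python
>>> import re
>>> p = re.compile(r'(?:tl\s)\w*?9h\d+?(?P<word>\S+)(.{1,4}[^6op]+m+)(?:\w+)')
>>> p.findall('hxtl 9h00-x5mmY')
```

[('0-x', '5mm')]

The pattern matches the literal 'tl', then whitespace (non-capturing group); then zero or more of a word character (lazy), then the literal '9h', then one or more of a digit (lazy); then one or more of a non-whitespace character (captured as 'word'); then 1 to 4 of any character, then one or more of any character except [6op], then one or more of the literal 'm' (captured); then one or more of a word character (non-capturing group).
Walking the string: at [2:15] match 'tl 9h00-x5mmY', groups = ('0-x', '5mm').
`findall` packs the 2 group values into a tuple for every match.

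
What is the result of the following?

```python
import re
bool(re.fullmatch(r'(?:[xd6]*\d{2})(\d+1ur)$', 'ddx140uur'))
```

False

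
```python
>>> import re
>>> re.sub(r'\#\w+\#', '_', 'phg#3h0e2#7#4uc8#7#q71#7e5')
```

Matches: at [3:10] → '#3h0e2#'; at [11:17] → '#4uc8#'; at [18:23] → '#q71#'.
Each match is replaced by '_'.

'phg_7_7_7e5'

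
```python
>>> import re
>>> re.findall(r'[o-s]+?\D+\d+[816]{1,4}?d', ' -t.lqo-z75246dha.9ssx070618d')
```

The pattern matches one or more of a character in [o-s] (lazy); then one or more of a non-digit; then one or more of a digit, then 1 to 4 of one of [816] (lazy), then the literal 'd'.
Matches: at [5:15] → 'qo-z75246d'; at [19:29] → 'ssx070618d'.
No capturing groups, so `findall` returns the 2 full match strings.

['qo-z75246d', 'ssx070618d']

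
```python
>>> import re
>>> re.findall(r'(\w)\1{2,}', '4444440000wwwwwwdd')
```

['4', '0', 'w']

The backreference `\1` re-matches whatever the first group consumed, character for character.
Walking the string: at [0:6] match '444444', group 1 = '4'; at [6:10] match '0000', group 1 = '0'; at [10:16] match 'wwwwww', group 1 = 'w'.
One capturing group, so `findall` returns just the captured substring from each match — 3 in all.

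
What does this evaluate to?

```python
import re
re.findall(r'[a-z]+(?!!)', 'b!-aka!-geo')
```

['ak', 'geo']

The negative lookaround is zero-width — it rules out positions where the adjacent text would match, without consuming anything.
With no groups in the pattern, `findall` gives back each whole match — 2 here.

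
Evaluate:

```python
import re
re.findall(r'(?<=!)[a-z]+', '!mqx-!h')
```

['mqx', 'h']

Lookahead/lookbehind check context without consuming it, so the matched span excludes the asserted characters.
Walking the string: at [1:4] → 'mqx'; at [6:7] → 'h'.
No capturing groups, so `findall` returns the 2 full match strings.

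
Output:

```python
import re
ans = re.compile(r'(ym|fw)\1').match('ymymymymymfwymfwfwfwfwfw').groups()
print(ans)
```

The match spans [0:4] → 'ymym'.
Captured: group 1 = 'ym'.

('ym',)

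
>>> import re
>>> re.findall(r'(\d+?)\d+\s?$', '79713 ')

['7']

The pattern matches one or more of a digit (lazy) (captured); then one or more of a digit, then optionally whitespace; then anchored at the end.
The `?` after the quantifier makes it lazy — it takes as little as possible before letting the rest of the pattern try.
Walking the string: at [0:6] match '79713 ', group 1 = '7'.
One capturing group, so `findall` returns just the captured substring from the one match — 1 in all.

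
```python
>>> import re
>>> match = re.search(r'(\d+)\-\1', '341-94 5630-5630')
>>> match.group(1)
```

After group 1 captures some text, `\1` only succeeds where that same text appears again.
`search` walks the string left to right and returns the first match it finds.
The match spans [7:16] → '5630-5630'.
Captured: group 1 = '5630'.

'5630'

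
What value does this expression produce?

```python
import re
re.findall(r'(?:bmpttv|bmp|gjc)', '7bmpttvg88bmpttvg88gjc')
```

Branches in `(...|...)` are attempted left-to-right; the first branch that allows the whole pattern to succeed is taken.
No capturing groups, so `findall` returns the 3 full match strings.

['bmpttv', 'bmpttv', 'gjc']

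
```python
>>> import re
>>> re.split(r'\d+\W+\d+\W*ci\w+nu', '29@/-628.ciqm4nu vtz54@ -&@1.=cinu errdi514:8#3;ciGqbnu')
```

['', ' vtz54@ -&@1.=cinu errdi514:', '']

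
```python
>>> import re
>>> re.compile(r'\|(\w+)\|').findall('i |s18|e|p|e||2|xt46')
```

['s18', 'p', '2']

Walking the string: at [2:7] match '|s18|', group 1 = 's18'; at [8:11] match '|p|', group 1 = 'p'; at [13:16] match '|2|', group 1 = '2'.
Because there's exactly one group, `findall` drops the full match and keeps group 1 from each hit.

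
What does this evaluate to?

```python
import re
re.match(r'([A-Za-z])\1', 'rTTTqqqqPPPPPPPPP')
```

None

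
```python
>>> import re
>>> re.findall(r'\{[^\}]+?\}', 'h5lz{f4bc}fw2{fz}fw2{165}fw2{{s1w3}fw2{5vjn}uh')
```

Scanning left to right: at [4:10] → '{f4bc}'; at [13:17] → '{fz}'; at [20:25] → '{165}'; at [28:35] → '{{s1w3}'; at [38:44] → '{5vjn}'.
`findall` yields the raw match text (5 of them) because the pattern has no groups.

['{f4bc}', '{fz}', '{165}', '{{s1w3}', '{5vjn}']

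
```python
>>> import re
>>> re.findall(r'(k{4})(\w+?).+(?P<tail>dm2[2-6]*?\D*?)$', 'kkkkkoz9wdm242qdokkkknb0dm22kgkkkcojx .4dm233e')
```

[('kkkk', 'k', 'dm233e')]

A non-greedy quantifier consumes as few characters as it can — just enough that the remainder of the pattern still matches from where it stops; whatever follows it matches normally.
Multiple groups make `findall` return tuples — one 3-tuple for the one match.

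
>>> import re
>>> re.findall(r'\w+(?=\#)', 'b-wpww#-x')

['wpww']

The positive lookaround only admits positions where the adjacent text matches; those characters stay outside the span.
`findall` yields the raw match text (1 of them) because the pattern has no groups.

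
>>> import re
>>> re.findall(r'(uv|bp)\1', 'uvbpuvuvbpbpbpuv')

['uv', 'bp']

A backreference is literal: `\1` must see the identical characters the first group matched.
Scanning left to right: at [4:8] match 'uvuv', group 1 = 'uv'; at [8:12] match 'bpbp', group 1 = 'bp'.
Because there's exactly one group, `findall` drops the full match and keeps group 1 from each hit.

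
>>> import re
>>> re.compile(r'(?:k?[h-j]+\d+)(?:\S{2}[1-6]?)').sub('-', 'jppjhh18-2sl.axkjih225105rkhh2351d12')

This matches optionally the literal 'k', then one or more of a character in [h-j], then one or more of a digit (non-capturing group); then exactly 2 of a non-whitespace character, then optionally a character in [1-6] (non-capturing group).
Every occurrence is swapped for '-'.

'jpp-sl.ax--'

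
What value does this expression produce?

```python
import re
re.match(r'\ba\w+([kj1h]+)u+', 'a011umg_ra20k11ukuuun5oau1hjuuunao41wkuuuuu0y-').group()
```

'a011umg_ra20k11ukuuun5oau1hjuuunao41wkuuuuu'

Pattern: a word boundary (`\b`, zero-width); then a literal 'a', then one or more of a word character; then one or more of one of [kj1h] (captured); then one or more of a literal 'u'.
`re.match` won't scan ahead — the pattern has to work from the very first character.
The match spans [0:43] → 'a011umg_ra20k11ukuuun5oau1hjuuunao41wkuuuuu'.
Captured: group 1 = 'k'.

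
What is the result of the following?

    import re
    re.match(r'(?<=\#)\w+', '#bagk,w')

The positive lookaround only admits positions where the adjacent text matches; those characters stay outside the span.
`match` is anchored at position 0; if the pattern doesn't fit there, it returns None.
Here the string doesn't start with a match, so the call returns None.

None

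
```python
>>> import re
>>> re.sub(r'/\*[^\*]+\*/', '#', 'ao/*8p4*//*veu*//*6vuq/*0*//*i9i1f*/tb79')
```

'ao##/*6vuq##tb79'

Matches: at [2:9] → '/*8p4*/'; at [9:16] → '/*veu*/'; at [22:27] → '/*0*/'; at [27:36] → '/*i9i1f*/'.
Every occurrence is swapped for '#'.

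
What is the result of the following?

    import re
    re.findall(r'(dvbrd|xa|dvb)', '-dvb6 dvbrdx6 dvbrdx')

Alternation isn't longest-match — the leftmost alternative that fits at this position is chosen.
Matches: at [1:4] match 'dvb', group 1 = 'dvb'; at [6:11] match 'dvbrd', group 1 = 'dvbrd'; at [14:19] match 'dvbrd', group 1 = 'dvbrd'.
With a single group, `findall` returns only what that group captured — 3 items.

['dvb', 'dvbrd', 'dvbrd']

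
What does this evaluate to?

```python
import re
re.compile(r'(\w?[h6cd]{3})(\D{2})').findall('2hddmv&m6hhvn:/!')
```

[('2hdd', 'mv'), ('m6hh', 'vn')]

Pattern: optionally a word character, then exactly 3 of one of [h6cd] (captured); then exactly 2 of a non-digit (captured).
Matches: at [0:6] match '2hddmv', groups = ('2hdd', 'mv'); at [7:13] match 'm6hhvn', groups = ('m6hh', 'vn').
Multiple groups make `findall` return tuples — one 2-tuple for each match.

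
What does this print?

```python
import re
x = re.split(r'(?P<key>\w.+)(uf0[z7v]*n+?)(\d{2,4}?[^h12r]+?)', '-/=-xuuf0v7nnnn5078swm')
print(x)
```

['-/=-', 'xu', 'uf0v7nnnn', '507', '8swm']

The pattern matches a word character, then one or more of any character (captured as 'key'); then the literal 'uf0', then zero or more of one of [z7v], then one or more of the literal 'n' (lazy) (captured); then 2 to 4 of a digit (lazy), then one or more of any character except [h12r] (lazy) (captured).
A `+?`/`*?`/`{m,n}?` starts at its minimum and grows only as far as needed for what follows to match.
Matches to split on: at [4:18] → 'xuuf0v7nnnn507'.
Because the pattern has a capturing group, `split` also inserts each captured text between the pieces.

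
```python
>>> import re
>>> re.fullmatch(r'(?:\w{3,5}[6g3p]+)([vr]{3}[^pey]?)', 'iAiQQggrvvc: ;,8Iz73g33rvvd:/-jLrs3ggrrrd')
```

None

The pattern matches 3 to 5 of a word character, then one or more of one of [6g3p] (non-capturing group); then exactly 3 of one of [vr], then optionally any character except [pey] (captured).
`re.fullmatch` is like wrapping the pattern in `^…$` (in single-line mode).
Here the string isn't matched end-to-end, so the call returns None.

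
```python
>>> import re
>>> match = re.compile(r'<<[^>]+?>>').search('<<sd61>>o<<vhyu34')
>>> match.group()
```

'<<sd61>>'

`re.search` scans for the first position where the pattern succeeds.
The match spans [0:8] → '<<sd61>>'.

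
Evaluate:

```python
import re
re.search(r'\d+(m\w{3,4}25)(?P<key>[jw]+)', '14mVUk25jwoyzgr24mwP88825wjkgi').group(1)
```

Pattern: one or more of a digit; then the literal 'm', then 3 to 4 of a word character, then the literal '25' (captured); then one or more of one of [jw] (captured as 'key').
`re.search` tries every starting position until one works.
The match spans [0:10] → '14mVUk25jw'.
Captured: group 1 = 'mVUk25', group 2 = 'jw'.

'mVUk25'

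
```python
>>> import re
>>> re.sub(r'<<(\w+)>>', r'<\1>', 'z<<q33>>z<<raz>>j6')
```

'z<q33>z<raz>j6'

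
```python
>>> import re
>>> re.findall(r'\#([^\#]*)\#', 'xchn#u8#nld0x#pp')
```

['u8']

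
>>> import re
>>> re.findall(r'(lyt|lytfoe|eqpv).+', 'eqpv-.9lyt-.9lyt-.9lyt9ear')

Because there's exactly one group, `findall` drops the full match and keeps group 1 from the one hit.

['eqpv']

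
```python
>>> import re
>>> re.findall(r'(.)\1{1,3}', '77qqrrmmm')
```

['7', 'q', 'r', 'm']

The backreference `\1` re-matches whatever the first group consumed, character for character.
Walking the string: at [0:2] match '77', group 1 = '7'; at [2:4] match 'qq', group 1 = 'q'; at [4:6] match 'rr', group 1 = 'r'; at [6:9] match 'mmm', group 1 = 'm'.
With a single group, `findall` returns only what that group captured — 4 items.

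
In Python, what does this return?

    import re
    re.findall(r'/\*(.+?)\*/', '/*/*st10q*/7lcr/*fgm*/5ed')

['/*st10q', 'fgm']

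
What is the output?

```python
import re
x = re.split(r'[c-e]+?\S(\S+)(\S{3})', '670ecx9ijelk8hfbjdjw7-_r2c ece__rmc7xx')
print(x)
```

Pattern: one or more of a character in [c-e] (lazy), then a non-whitespace character; then one or more of a non-whitespace character (captured); then exactly 3 of a non-whitespace character (captured).
Matches to split on: at [3:26] → 'ecx9ijelk8hfbjdjw7-_r2c'; at [27:38] → 'ece__rmc7xx'.
Because the pattern has a capturing group, `split` also inserts each captured text between the pieces.

['670', 'x9ijelk8hfbjdjw7-_', 'r2c', ' ', 'e__rmc', '7xx', '']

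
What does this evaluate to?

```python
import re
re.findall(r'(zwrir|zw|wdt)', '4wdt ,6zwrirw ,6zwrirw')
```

['wdt', 'zwrir', 'zwrir']

Alternation tries branches left to right and keeps the first one that lets the overall match succeed at that position.
Walking the string: at [1:4] match 'wdt', group 1 = 'wdt'; at [7:12] match 'zwrir', group 1 = 'zwrir'; at [16:21] match 'zwrir', group 1 = 'zwrir'.
One capturing group, so `findall` returns just the captured substring from each match — 3 in all.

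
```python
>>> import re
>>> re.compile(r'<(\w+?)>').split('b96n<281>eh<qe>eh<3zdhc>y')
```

['b96n', '281', 'eh', 'qe', 'eh', '3zdhc', 'y']

With a capturing group present, the delimiter's captured portion is kept in the result list.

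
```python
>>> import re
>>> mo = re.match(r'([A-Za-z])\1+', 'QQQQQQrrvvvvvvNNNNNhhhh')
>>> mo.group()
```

`re.match` only tries the pattern at the start of the string.
The match spans [0:6] → 'QQQQQQ'.

'QQQQQQ'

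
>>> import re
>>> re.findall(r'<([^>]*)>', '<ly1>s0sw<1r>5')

Walking the string: at [0:5] match '<ly1>', group 1 = 'ly1'; at [9:13] match '<1r>', group 1 = '1r'.
Because there's exactly one group, `findall` drops the full match and keeps group 1 from each hit.

['ly1', '1r']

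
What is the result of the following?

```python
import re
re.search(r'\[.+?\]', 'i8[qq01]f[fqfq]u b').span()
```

A non-greedy quantifier consumes as few characters as it can — just enough that the remainder of the pattern still matches from where it stops; whatever follows it matches normally.
`search` walks the string left to right and returns the first match it finds.
The match spans [2:8] → '[qq01]'.

(2, 8)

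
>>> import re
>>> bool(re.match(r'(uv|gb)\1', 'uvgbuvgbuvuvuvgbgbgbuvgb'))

False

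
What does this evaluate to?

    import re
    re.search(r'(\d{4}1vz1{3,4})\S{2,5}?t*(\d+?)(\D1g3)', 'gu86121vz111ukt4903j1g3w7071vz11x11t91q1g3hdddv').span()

(2, 23)

The match spans [2:23] → '86121vz111ukt4903j1g3'.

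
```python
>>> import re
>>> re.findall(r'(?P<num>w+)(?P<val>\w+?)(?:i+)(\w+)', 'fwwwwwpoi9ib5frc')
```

The pattern matches one or more of a literal 'w' (captured as 'num'); then one or more of a word character (lazy) (captured as 'val'); then one or more of a literal 'i' (non-capturing group); then one or more of a word character (captured).
A non-greedy quantifier consumes as few characters as it can — just enough that the remainder of the pattern still matches from where it stops; whatever follows it matches normally.
Walking the string: at [1:16] match 'wwwwwpoi9ib5frc', groups = ('wwwww', 'po', '9ib5frc').
3 groups means the one result is a tuple of 3 captured strings — 1 here.

[('wwwww', 'po', '9ib5frc')]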